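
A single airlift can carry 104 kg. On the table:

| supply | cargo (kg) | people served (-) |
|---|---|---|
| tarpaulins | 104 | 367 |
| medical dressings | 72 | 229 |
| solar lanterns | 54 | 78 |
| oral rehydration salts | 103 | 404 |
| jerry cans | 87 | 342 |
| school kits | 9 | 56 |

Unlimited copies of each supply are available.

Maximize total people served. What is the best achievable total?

616

Ranking by ratio (people served/kg): school kits 6.22, jerry cans 3.93, oral rehydration salts 3.92.
11×school kits uses 99 of the 104 kg and totals 616.
Every other selection either busts 104 kg or fails to beat 616.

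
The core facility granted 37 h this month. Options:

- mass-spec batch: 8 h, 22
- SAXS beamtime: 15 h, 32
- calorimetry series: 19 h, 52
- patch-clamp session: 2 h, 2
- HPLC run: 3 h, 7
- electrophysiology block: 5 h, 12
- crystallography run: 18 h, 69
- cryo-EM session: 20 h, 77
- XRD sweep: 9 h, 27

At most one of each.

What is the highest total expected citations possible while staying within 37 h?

Density check — cryo-EM session 3.85, crystallography run 3.83, XRD sweep 3.00, mass-spec batch 2.75 are the best per h.
Mass-spec batch + cryo-EM session + XRD sweep uses 37 of the 37 h and totals 126.
Runner-up HPLC run + electrophysiology block + cryo-EM session + XRD sweep tops out at 123.

126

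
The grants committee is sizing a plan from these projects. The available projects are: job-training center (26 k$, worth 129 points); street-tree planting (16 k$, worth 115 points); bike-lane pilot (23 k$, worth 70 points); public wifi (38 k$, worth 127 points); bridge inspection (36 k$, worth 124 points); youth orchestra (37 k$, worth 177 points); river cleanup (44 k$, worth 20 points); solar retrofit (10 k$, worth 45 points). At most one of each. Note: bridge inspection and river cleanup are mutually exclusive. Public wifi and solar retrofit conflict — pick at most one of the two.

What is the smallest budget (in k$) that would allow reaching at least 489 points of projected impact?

102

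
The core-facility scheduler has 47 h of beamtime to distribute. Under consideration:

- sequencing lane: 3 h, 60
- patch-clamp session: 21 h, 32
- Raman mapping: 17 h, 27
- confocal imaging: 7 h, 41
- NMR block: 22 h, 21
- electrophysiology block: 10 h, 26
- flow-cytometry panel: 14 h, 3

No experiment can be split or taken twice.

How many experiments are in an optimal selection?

The maximum expected citations within 47 h is 159.
One optimal bundle: sequencing lane + patch-clamp session + confocal imaging + electrophysiology block (41 h).
Every optimal selection uses 4 experiments.

4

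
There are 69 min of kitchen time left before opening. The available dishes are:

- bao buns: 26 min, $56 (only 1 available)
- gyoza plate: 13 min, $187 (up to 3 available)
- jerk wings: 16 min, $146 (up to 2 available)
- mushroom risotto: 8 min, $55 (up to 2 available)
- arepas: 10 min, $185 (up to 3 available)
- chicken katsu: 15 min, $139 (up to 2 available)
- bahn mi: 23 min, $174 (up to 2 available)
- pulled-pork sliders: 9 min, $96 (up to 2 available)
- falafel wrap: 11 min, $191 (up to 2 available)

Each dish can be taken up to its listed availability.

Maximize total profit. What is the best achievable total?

1126

Greedy by ratio would take gyoza plate + 3×arepas + 2×falafel wrap: 65 min used, total 1124.
Dropping arepas frees 10 min; slotting in gyoza plate (13 min) lifts the total to 1126 at 68 min.
That's the maximum — no swap from here does better than 1126.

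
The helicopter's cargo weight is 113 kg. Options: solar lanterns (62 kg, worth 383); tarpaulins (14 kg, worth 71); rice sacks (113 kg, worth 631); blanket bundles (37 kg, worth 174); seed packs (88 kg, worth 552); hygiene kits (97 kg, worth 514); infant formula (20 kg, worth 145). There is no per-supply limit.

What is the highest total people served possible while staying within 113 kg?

725

Density check — infant formula 7.25, seed packs 6.27, solar lanterns 6.18, rice sacks 5.58 are the best per kg.
Best packing: 5×infant formula — 100 kg, 725 total.
Every other selection either busts 113 kg or fails to beat 725.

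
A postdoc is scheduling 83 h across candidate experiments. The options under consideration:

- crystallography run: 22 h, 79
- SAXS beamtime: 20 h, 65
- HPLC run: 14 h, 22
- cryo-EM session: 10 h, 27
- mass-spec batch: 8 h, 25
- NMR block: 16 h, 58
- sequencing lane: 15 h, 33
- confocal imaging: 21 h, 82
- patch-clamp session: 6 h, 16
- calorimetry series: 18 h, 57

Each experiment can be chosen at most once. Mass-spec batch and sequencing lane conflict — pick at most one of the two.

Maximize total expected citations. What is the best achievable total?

By expected citations per h: confocal imaging 3.90, NMR block 3.62, crystallography run 3.59 lead.
Greedy by ratio would take crystallography run + SAXS beamtime + NMR block + confocal imaging: 79 h used, total 284.
The 20 h tied up in SAXS beamtime is better spent on patch-clamp session + calorimetry series — total rises to 292 (83 h).
No other feasible combination exceeds 292.

292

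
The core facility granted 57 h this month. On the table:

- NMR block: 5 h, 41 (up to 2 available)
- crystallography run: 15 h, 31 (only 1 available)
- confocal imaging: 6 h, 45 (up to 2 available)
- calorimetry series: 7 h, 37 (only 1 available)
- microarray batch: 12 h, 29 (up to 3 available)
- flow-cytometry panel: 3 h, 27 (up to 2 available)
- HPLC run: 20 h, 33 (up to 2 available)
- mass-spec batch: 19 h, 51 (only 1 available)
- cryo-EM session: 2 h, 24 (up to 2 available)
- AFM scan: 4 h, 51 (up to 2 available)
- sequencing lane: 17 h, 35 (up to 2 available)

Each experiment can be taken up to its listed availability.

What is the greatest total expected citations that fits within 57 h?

418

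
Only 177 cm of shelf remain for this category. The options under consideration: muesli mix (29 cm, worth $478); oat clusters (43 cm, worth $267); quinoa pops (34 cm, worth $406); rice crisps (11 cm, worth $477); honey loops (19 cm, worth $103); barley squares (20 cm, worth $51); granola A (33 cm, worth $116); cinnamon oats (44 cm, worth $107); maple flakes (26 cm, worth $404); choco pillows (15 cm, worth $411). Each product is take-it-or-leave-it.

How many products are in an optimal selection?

7

Optimal total is 2546.
One optimal bundle: muesli mix + oat clusters + quinoa pops + rice crisps + honey loops + maple flakes + choco pillows (177 cm).
All optima have 7 products.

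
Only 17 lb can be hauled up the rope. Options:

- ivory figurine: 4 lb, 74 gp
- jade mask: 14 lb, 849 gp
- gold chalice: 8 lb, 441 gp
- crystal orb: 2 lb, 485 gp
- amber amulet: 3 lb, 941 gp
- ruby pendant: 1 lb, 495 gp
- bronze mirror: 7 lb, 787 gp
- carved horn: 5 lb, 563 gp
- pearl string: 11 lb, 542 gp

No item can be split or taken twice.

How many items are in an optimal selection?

Best achievable value is 2786.
For example amber amulet + ruby pendant + bronze mirror + carved horn achieves it, using 16 lb.
All optima have 4 items.

4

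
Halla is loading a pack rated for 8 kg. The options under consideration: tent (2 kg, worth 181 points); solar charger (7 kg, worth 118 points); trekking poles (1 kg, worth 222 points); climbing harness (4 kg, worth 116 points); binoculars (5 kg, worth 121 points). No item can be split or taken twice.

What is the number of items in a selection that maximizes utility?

Optimal total is 524.
For example tent + trekking poles + binoculars achieves it, using 8 kg.
Every optimal selection uses 3 items.

3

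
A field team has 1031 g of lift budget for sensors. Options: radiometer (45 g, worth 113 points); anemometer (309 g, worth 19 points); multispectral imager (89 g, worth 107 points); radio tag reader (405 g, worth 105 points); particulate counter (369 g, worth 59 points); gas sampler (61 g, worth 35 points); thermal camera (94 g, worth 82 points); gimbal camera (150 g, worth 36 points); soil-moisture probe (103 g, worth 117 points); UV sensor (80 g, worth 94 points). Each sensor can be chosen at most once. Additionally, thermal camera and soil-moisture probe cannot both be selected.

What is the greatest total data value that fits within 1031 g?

607

Density check — radiometer 2.51, multispectral imager 1.20, UV sensor 1.18, soil-moisture probe 1.14 are the best per g.
Best packing: radiometer + multispectral imager + radio tag reader + gas sampler + gimbal camera + soil-moisture probe + UV sensor — 933 g, 607 total.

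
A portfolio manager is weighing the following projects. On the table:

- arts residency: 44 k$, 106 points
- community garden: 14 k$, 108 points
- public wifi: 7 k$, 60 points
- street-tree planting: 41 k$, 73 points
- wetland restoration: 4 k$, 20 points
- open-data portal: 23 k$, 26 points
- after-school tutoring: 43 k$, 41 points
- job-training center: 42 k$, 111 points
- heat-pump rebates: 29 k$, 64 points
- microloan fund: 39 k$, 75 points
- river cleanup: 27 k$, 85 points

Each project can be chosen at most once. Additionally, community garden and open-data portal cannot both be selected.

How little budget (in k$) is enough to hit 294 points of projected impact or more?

Need the lightest bundle worth ≥ 294.
Taking community garden + public wifi + wetland restoration + job-training center gives 299 (≥ 294) for 67 k$.
Any bundle with less than 67 k$ falls short of 294.

67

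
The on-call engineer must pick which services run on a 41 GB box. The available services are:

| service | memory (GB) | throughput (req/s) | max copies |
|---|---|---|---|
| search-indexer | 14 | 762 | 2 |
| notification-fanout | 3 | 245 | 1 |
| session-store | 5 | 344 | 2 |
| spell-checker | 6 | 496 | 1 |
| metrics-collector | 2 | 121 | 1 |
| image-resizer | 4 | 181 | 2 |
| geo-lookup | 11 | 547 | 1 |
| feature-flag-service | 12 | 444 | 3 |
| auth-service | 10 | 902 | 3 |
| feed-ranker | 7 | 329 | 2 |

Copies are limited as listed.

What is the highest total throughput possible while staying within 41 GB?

Taking notification-fanout + spell-checker + metrics-collector + 3×auth-service: 41 GB used, 3568 in throughput.
Nothing else within 41 GB beats 3568.

3568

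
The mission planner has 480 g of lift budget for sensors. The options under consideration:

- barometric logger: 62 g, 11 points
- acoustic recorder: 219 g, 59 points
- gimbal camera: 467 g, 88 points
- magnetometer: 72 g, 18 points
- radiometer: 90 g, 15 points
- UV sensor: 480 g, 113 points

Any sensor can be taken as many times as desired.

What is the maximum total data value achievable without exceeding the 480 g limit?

Density check — acoustic recorder 0.27, magnetometer 0.25, UV sensor 0.24, gimbal camera 0.19 are the best per g.
2×acoustic recorder uses 438 of the 480 g and totals 118.
That's the maximum — no swap from here does better than 118.

118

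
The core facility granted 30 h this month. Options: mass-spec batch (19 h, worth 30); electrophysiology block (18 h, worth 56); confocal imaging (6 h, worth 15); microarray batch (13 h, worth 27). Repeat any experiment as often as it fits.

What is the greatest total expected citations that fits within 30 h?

By expected citations per h: electrophysiology block 3.11, confocal imaging 2.50, microarray batch 2.08, mass-spec batch 1.58 lead.
Taking electrophysiology block + 2×confocal imaging: 30 h used, 86 in expected citations.

86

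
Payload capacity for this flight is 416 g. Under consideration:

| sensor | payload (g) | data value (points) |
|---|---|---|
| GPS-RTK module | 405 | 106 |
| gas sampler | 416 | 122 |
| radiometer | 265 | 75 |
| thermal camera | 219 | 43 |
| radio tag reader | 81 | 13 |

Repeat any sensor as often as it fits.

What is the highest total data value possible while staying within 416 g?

122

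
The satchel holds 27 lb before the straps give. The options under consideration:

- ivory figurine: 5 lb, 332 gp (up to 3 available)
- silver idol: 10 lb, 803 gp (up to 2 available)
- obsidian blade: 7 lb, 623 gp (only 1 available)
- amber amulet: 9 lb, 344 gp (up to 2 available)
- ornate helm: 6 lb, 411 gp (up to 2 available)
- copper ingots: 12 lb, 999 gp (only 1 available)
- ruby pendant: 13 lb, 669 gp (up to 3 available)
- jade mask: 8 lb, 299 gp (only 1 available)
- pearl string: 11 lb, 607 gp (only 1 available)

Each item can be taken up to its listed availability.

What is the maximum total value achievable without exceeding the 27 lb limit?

2229

Density check — obsidian blade 89.00, copper ingots 83.25, silver idol 80.30, ornate helm 68.50 are the best per lb.
Greedy by ratio would take obsidian blade + ornate helm + copper ingots: 25 lb used, total 2033.
Replace ornate helm and copper ingots with 2×silver idol: the trade gains 196 net, giving 2229 at 27 lb.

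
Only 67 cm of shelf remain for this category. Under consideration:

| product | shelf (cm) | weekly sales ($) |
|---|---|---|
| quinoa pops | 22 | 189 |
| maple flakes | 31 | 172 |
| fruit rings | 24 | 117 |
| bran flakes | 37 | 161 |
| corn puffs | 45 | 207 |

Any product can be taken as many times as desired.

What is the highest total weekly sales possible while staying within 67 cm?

567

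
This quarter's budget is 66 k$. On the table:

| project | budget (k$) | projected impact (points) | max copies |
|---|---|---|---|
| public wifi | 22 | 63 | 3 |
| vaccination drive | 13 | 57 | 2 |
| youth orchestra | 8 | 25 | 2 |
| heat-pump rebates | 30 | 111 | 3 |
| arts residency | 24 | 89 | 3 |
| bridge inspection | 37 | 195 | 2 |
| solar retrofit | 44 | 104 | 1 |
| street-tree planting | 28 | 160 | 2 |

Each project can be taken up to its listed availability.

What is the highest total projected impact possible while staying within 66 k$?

Filling by ratio: youth orchestra + 2×street-tree planting for 345, with 2 k$ left unused.
Dropping youth orchestra and street-tree planting frees 36 k$; slotting in bridge inspection (37 k$) lifts the total to 355 at 65 k$.

355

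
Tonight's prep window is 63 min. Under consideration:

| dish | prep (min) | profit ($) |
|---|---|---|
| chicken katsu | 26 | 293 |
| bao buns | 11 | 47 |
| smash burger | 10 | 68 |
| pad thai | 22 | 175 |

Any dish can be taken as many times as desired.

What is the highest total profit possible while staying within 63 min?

654

The ratio ordering already packs tightly: 2×chicken katsu + smash burger, 62 min, 654.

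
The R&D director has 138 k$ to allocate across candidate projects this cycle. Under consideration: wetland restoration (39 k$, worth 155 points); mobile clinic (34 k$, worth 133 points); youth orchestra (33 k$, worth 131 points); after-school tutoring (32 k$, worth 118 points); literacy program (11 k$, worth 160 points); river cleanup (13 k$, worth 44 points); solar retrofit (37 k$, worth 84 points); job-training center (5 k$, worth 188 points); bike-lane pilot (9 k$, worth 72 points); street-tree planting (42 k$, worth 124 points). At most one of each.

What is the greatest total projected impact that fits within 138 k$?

846

A density-first pass picks wetland restoration + mobile clinic + youth orchestra + literacy program + job-training center + bike-lane pilot — 839 at 131 k$.
Replace wetland restoration with after-school tutoring + river cleanup: the trade gains 7 net, giving 846 at 137 k$.
That's the maximum — no swap from here does better than 846.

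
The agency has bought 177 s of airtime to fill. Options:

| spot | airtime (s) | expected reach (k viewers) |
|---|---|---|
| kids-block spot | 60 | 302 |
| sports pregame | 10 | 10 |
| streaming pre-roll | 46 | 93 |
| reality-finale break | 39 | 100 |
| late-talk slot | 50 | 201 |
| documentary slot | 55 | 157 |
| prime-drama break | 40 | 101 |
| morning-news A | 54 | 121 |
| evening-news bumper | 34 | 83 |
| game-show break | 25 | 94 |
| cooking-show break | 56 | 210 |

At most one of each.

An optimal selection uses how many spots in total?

4

The maximum expected reach within 177 s is 723.
For example kids-block spot + sports pregame + late-talk slot + cooking-show break achieves it, using 176 s.
Any selection reaching 723 contains exactly 4 spots.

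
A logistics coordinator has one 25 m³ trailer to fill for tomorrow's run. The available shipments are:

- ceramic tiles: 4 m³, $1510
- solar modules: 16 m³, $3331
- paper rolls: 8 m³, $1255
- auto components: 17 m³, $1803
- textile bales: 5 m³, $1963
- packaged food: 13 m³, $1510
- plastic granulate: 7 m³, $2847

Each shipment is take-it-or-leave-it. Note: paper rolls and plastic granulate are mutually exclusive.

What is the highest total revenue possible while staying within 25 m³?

6804

Density check — plastic granulate 406.71, textile bales 392.60, ceramic tiles 377.50, solar modules 208.19 are the best per m³.
Ceramic tiles + solar modules + textile bales uses 25 of the 25 m³ and totals 6804.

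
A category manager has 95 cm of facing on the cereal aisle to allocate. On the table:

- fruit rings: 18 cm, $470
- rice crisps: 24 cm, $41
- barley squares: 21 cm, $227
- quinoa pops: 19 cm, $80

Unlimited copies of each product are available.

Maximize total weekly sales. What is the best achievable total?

2350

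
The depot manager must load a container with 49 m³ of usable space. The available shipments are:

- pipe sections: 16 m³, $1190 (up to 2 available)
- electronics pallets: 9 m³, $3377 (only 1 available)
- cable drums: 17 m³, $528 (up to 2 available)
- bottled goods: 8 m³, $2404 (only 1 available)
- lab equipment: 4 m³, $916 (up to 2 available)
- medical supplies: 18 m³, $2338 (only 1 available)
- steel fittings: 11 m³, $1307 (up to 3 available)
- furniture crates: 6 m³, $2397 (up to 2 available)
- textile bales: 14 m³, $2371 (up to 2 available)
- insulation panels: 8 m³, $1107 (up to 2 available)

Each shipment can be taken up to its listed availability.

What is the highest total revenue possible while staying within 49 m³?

13862

A density-first pass picks electronics pallets + bottled goods + 2×lab equipment + 2×furniture crates + insulation panels — 13514 at 45 m³.
The 12 m³ tied up in lab equipment and insulation panels is better spent on textile bales — total rises to 13862 (47 m³).
Every other selection either busts 49 m³ or exceeds an availability limit or fails to beat 13862.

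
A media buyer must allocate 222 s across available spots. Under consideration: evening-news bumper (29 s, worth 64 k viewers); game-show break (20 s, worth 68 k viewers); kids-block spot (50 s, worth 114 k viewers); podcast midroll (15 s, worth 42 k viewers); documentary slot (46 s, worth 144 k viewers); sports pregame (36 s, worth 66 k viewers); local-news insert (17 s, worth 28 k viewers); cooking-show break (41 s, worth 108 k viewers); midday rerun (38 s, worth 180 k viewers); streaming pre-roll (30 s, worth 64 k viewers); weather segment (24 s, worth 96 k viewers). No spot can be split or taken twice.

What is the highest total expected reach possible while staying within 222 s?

A density-first pass picks evening-news bumper + game-show break + podcast midroll + documentary slot + cooking-show break + midday rerun + weather segment — 702 at 213 s.
Replace evening-news bumper and podcast midroll with kids-block spot: the trade gains 8 net, giving 710 at 219 s.
Runner-up evening-news bumper + game-show break + kids-block spot + podcast midroll + documentary slot + midday rerun + weather segment tops out at 708.

710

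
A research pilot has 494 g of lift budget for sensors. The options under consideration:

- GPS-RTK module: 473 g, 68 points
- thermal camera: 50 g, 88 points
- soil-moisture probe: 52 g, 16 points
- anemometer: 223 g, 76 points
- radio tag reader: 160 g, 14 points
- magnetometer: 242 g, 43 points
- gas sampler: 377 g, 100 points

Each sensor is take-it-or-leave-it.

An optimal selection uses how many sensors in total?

3

The maximum data value within 494 g is 204.
thermal camera + soil-moisture probe + gas sampler hits 204 at 479 g.
Any selection reaching 204 contains exactly 3 sensors.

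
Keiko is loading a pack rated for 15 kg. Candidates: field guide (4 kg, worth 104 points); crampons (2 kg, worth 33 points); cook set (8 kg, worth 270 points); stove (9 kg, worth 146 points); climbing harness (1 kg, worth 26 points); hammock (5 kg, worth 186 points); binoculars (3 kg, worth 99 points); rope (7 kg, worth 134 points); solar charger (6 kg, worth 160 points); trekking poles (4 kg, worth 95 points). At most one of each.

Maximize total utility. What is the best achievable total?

Filling by ratio: cook set + climbing harness + hammock for 482, with 1 kg left unused.
Replace climbing harness with crampons: the trade gains 7 net, giving 489 at 15 kg.

489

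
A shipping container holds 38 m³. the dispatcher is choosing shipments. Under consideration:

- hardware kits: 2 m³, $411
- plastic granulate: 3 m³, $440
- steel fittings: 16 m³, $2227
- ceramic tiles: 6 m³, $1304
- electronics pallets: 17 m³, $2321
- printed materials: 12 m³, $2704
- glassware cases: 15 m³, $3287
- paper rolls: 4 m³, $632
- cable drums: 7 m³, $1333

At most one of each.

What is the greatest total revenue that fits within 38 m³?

8146

Taking hardware kits + plastic granulate + ceramic tiles + printed materials + glassware cases: 38 m³ used, 8146 in revenue.
The closest alternative, printed materials + glassware cases + paper rolls + cable drums, reaches only 7956.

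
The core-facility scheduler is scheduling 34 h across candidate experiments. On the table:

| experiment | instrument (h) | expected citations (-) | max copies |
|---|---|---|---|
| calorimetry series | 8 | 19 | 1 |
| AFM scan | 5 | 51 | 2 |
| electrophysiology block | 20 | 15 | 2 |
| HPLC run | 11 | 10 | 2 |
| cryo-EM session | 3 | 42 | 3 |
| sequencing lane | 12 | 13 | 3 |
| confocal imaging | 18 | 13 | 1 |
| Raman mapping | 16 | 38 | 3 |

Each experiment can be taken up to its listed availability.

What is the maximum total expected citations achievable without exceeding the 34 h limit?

247

The ratio ordering already packs tightly: calorimetry series + 2×AFM scan + 3×cryo-EM session, 27 h, 247.
The spare 7 h is too small for any remaining experiment, and no exchange beats 247.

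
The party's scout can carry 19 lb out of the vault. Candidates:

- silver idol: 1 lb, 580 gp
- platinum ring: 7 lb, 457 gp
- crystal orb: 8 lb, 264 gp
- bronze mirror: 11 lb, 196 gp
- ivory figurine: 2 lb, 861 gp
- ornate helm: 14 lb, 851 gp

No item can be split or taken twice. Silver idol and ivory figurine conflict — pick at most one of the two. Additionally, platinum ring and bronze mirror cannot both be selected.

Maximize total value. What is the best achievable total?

By value per lb: silver idol 580.00, ivory figurine 430.50, platinum ring 65.29, ornate helm 60.79 lead.
Taking ivory figurine + ornate helm: 16 lb used, 1712 in value.

1712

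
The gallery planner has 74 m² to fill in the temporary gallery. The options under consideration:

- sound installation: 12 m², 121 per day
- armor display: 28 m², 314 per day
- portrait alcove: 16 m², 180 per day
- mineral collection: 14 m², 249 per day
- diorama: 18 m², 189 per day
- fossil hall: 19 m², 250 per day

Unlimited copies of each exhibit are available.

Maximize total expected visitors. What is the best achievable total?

The ratio ordering already packs tightly: 5×mineral collection, 70 m², 1245.
No other feasible combination exceeds 1245.

1245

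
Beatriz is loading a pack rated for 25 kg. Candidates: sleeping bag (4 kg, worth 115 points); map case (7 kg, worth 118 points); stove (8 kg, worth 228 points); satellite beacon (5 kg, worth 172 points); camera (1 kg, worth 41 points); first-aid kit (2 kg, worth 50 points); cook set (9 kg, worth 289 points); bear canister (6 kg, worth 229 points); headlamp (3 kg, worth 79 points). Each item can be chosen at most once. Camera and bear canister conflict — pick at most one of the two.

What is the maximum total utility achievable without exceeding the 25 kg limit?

819

Density check — camera 41.00, bear canister 38.17, satellite beacon 34.40, cook set 32.11 are the best per kg.
Satellite beacon + first-aid kit + cook set + bear canister + headlamp uses 25 of the 25 kg and totals 819.
That's the maximum — no feasible swap from here does better than 819.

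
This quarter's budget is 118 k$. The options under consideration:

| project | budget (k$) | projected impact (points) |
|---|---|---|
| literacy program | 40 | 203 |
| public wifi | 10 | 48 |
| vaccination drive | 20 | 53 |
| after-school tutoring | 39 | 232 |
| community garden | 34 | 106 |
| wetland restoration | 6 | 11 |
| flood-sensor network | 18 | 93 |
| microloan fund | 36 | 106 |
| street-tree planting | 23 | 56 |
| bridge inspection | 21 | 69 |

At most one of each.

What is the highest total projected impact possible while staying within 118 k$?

597

A density-first pass picks literacy program + public wifi + after-school tutoring + wetland restoration + flood-sensor network — 587 at 113 k$.
Replace public wifi and wetland restoration with bridge inspection: the trade gains 10 net, giving 597 at 118 k$.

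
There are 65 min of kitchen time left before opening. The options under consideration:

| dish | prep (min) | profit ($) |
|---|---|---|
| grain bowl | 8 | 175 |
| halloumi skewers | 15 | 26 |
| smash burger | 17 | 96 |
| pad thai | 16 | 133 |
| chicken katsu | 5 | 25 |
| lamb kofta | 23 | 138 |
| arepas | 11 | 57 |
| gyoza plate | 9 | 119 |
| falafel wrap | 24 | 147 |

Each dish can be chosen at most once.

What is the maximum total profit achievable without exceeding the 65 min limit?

599

Taking grain bowl + pad thai + chicken katsu + gyoza plate + falafel wrap: 62 min used, 599 in profit.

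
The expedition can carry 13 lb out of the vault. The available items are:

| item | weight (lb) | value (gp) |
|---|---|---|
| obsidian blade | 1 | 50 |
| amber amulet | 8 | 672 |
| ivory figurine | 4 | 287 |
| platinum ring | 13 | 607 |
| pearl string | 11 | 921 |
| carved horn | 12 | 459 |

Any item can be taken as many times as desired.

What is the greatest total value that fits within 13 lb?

1021

Ranking by ratio (value/lb): amber amulet 84.00, pearl string 83.73, ivory figurine 71.75, obsidian blade 50.00.
Greedy by ratio would take obsidian blade + amber amulet + ivory figurine: 13 lb used, total 1009.
Replace amber amulet and ivory figurine with obsidian blade + pearl string: the trade gains 12 net, giving 1021 at 13 lb.
That's the maximum — no swap from here does better than 1021.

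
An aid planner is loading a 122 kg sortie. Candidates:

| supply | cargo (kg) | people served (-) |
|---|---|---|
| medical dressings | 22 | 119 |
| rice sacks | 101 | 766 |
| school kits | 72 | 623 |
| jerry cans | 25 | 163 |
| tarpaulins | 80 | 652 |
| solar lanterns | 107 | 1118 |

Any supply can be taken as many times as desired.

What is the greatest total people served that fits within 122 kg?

The ratio ordering already packs tightly: solar lanterns, 107 kg, 1118.
Nothing else within 122 kg beats 1118.

1118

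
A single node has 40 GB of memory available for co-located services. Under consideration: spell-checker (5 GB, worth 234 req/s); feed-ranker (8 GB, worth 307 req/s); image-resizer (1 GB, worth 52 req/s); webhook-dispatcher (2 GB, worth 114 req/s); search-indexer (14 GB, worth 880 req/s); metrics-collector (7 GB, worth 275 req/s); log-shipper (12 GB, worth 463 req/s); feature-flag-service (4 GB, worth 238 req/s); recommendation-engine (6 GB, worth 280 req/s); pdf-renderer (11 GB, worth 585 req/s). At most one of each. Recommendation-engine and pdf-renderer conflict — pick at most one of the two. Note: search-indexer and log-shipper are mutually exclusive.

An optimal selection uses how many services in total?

6

Optimal total is 2176.
One optimal bundle: feed-ranker + image-resizer + webhook-dispatcher + search-indexer + feature-flag-service + pdf-renderer (40 GB).
Any selection reaching 2176 contains exactly 6 services.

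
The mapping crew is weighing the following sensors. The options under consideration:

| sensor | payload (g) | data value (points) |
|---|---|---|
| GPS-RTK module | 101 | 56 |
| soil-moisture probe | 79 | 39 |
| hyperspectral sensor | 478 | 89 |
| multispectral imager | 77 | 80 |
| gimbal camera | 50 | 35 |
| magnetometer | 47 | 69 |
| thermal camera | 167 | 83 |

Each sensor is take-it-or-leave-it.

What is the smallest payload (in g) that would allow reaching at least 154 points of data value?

Minimise g subject to total data value ≥ 154.
multispectral imager + gimbal camera + magnetometer reaches 184 using 174 g.
Below 174 g the best achievable stays under 154.

174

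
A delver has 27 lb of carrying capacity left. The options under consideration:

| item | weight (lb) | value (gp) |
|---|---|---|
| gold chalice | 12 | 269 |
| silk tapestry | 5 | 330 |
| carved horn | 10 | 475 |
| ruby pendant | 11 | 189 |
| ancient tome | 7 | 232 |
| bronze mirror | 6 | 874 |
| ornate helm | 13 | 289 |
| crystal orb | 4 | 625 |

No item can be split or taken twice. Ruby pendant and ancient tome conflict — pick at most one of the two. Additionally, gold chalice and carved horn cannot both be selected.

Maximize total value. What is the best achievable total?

Best packing: silk tapestry + carved horn + bronze mirror + crystal orb — 25 lb, 2304 total.
Nothing else feasible within 27 lb beats 2304.

2304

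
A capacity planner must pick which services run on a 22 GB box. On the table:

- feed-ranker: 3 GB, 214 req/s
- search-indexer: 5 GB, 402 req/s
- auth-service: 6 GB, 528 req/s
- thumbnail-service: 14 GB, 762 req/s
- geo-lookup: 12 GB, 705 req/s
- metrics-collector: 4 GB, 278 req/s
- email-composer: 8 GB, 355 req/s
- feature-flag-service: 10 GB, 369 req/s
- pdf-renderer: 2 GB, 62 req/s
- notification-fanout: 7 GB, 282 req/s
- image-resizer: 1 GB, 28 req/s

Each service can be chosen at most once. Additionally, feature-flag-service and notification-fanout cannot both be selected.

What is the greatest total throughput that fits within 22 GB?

Taking feed-ranker + search-indexer + auth-service + metrics-collector + pdf-renderer + image-resizer: 21 GB used, 1512 in throughput.

1512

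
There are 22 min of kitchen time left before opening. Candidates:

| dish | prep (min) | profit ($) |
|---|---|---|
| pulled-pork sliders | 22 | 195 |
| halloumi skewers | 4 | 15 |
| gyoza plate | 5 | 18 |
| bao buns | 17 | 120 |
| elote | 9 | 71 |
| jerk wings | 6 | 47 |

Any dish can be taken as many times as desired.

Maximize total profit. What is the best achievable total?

195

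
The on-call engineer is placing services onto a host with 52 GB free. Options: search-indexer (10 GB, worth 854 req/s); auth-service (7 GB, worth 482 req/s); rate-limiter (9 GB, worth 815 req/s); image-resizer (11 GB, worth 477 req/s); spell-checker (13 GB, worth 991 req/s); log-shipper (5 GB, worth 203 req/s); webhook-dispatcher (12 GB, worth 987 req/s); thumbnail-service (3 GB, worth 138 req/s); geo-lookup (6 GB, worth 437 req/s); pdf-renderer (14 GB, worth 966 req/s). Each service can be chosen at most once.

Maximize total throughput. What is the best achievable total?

Density check — rate-limiter 90.56, search-indexer 85.40, webhook-dispatcher 82.25 are the best per GB.
Greedy by ratio would take search-indexer + rate-limiter + spell-checker + webhook-dispatcher + geo-lookup: 50 GB used, total 4084.
The 6 GB tied up in geo-lookup is better spent on auth-service — total rises to 4129 (51 GB).
Next best is search-indexer + auth-service + rate-limiter + webhook-dispatcher + pdf-renderer at 4104 (52 GB) — short by 25.

4129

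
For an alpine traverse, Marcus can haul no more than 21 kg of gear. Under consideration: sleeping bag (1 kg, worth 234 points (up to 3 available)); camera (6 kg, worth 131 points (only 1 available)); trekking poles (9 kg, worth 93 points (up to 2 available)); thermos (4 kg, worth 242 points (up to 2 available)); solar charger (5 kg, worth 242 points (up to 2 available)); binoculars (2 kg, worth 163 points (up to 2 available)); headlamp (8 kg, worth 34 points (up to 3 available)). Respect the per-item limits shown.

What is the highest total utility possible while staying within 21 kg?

3×sleeping bag + thermos + 2×solar charger + 2×binoculars uses 21 of the 21 kg and totals 1754.

1754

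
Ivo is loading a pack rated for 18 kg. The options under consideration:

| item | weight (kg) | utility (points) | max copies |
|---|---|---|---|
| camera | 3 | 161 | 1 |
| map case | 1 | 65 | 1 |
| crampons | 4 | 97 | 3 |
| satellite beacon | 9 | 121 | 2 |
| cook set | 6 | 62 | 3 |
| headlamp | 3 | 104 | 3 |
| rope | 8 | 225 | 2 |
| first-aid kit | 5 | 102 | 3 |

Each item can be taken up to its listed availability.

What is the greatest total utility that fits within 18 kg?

659

Taking the top-ratio items first gives camera + map case + crampons + 3×headlamp for 635 (17 kg).
The 7 kg tied up in crampons and headlamp is better spent on rope — total rises to 659 (18 kg).
No other feasible combination exceeds 659.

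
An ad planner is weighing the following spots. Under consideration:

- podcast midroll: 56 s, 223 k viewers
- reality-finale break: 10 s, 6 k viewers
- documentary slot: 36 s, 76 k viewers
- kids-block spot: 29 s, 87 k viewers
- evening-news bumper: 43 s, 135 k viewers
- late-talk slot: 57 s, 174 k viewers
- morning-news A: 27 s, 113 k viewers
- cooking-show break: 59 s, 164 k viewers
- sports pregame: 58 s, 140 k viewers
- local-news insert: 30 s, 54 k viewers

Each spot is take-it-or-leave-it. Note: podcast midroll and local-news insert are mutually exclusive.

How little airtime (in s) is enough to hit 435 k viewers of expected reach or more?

126

Minimise s subject to total expected reach ≥ 435.
podcast midroll + evening-news bumper + morning-news A: 471 expected reach at 126 s.
Any bundle with less than 126 s falls short of 435.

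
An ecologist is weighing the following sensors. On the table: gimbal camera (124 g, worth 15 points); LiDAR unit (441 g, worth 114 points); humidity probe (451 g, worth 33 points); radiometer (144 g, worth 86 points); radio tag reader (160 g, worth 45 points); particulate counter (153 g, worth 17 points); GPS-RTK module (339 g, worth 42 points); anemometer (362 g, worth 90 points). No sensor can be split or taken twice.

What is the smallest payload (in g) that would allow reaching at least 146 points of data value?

428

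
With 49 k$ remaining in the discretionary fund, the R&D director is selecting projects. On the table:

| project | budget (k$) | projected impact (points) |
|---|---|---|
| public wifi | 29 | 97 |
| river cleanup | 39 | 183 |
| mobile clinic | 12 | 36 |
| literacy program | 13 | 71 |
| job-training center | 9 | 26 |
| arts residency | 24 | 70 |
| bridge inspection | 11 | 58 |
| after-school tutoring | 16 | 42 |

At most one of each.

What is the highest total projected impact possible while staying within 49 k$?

Density check — literacy program 5.46, bridge inspection 5.27, river cleanup 4.69, public wifi 3.34 are the best per k$.
A density-first pass picks mobile clinic + literacy program + job-training center + bridge inspection — 191 at 45 k$.
Dropping mobile clinic and literacy program and bridge inspection frees 36 k$; slotting in river cleanup (39 k$) lifts the total to 209 at 48 k$.

209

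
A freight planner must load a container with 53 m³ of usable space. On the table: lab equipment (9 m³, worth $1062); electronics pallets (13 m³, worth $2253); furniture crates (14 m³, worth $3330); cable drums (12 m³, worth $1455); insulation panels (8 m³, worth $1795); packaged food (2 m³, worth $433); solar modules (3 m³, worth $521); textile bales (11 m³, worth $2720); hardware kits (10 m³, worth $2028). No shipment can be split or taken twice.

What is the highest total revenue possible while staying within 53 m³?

11285

Taking the top-ratio shipments first gives furniture crates + insulation panels + packaged food + solar modules + textile bales + hardware kits for 10827 (48 m³).
The 8 m³ tied up in insulation panels is better spent on electronics pallets — total rises to 11285 (53 m³).
No other feasible combination exceeds 11285.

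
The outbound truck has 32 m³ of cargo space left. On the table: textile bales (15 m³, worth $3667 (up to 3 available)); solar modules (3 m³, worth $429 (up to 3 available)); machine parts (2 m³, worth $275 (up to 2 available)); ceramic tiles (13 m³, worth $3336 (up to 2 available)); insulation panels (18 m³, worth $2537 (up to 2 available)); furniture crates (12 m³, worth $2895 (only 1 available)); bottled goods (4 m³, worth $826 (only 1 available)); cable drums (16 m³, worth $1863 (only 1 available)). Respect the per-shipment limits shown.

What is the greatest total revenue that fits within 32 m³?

7829

A density-first pass picks machine parts + 2×ceramic tiles + bottled goods — 7773 at 32 m³.
Dropping machine parts and ceramic tiles frees 15 m³; slotting in textile bales (15 m³) lifts the total to 7829 at 32 m³.
Nothing else within 32 m³ beats 7829.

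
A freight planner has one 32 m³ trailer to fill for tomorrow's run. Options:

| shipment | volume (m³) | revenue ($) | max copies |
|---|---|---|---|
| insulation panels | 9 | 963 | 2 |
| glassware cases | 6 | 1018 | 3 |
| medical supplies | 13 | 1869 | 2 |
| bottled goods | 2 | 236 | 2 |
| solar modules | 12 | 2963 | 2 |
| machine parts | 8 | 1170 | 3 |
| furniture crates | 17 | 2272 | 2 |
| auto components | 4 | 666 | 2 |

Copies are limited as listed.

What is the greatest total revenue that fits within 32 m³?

7258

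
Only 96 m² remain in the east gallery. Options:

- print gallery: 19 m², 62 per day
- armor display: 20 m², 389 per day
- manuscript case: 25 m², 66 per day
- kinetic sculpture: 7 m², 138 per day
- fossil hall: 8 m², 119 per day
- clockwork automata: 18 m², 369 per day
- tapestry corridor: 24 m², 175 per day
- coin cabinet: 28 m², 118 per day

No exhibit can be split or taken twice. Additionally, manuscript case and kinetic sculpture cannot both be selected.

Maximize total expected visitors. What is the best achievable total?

1252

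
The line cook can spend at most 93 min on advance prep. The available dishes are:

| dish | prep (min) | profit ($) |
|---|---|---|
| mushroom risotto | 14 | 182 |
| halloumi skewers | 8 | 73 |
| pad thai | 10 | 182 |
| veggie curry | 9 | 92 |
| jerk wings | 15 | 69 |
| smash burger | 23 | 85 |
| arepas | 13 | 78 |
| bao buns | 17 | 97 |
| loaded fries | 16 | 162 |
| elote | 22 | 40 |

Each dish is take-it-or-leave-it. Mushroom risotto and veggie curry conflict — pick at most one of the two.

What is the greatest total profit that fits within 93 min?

843

Mushroom risotto + halloumi skewers + pad thai + jerk wings + arepas + bao buns + loaded fries uses 93 of the 93 min and totals 843.
No other feasible combination exceeds 843.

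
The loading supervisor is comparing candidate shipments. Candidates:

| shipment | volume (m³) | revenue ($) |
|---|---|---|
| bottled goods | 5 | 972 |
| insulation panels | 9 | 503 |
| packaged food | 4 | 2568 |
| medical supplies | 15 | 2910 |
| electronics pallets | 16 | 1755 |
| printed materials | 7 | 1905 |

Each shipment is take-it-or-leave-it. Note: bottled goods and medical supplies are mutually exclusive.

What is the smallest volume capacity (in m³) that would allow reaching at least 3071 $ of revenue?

9

Minimise m³ subject to total revenue ≥ 3071.
bottled goods + packaged food reaches 3540 using 9 m³.
Below 9 m³ the best achievable stays under 3071.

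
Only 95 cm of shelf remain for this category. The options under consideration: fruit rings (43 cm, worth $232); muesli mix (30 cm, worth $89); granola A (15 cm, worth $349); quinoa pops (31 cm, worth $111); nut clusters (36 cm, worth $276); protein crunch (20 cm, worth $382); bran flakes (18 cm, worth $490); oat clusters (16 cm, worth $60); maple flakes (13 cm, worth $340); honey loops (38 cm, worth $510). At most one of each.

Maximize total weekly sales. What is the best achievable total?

1731

Ranking by ratio (weekly sales/cm): bran flakes 27.22, maple flakes 26.15, granola A 23.27.
The ratio heuristic lands on granola A + protein crunch + bran flakes + oat clusters + maple flakes (1621) but leaves 13 cm idle.
Replace oat clusters and maple flakes with honey loops: the trade gains 110 net, giving 1731 at 91 cm.
Nothing else within 95 cm beats 1731.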